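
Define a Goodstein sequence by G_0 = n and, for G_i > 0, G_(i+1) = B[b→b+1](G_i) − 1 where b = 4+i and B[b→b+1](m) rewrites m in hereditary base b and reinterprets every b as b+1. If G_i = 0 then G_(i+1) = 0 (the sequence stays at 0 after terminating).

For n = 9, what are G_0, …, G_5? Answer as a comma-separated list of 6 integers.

9, 10, 11, 11, 11, 11

i=0: 9 = 2·4 + 1 (b=4); 4→5: 2·5 + 1 = 11; 11−1 = 10
i=1: 10 = 2·5 (b=5); 5→6: 2·6 = 12; 12−1 = 11
i=2: 11 = 6 + 5 (b=6); 6→7: 7 + 5 = 12; 12−1 = 11
i=3: 11 = 7 + 4 (b=7); 7→8: 8 + 4 = 12; 12−1 = 11
i=4: 11 = 8 + 3 (b=8); 8→9: 9 + 3 = 12; 12−1 = 11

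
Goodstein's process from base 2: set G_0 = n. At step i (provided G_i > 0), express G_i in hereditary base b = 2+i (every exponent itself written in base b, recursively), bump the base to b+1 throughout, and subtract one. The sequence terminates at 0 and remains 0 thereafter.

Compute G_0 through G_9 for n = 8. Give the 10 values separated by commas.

G_0 = 8. HB_2(8) = 2^(2 + 1). Bump = 81. G_1 = 80.
G_1 = 80. HB_3(80) = 2·3^3 + 2·3^2 + 2·3 + 2. Bump = 554. G_2 = 553.
G_2 = 553. HB_4(553) = 2·4^4 + 2·4^2 + 2·4 + 1. Bump = 6311. G_3 = 6310.
G_3 = 6310. HB_5(6310) = 2·5^5 + 2·5^2 + 2·5. Bump = 93396. G_4 = 93395.
G_4 = 93395. HB_6(93395) = 2·6^6 + 2·6^2 + 6 + 5. Bump = 1647196. G_5 = 1647195.
G_5 = 1647195. HB_7(1647195) = 2·7^7 + 2·7^2 + 7 + 4. Bump = 33554572. G_6 = 33554571.
G_6 = 33554571. HB_8(33554571) = 2·8^8 + 2·8^2 + 8 + 3. Bump = 774841152. G_7 = 774841151.
G_7 = 774841151. HB_9(774841151) = 2·9^9 + 2·9^2 + 9 + 2. Bump = 20000000212. G_8 = 20000000211.
G_8 = 20000000211. HB_10(20000000211) = 2·10^10 + 2·10^2 + 10 + 1. Bump = 570623341476. G_9 = 570623341475.

8, 80, 553, 6310, 93395, 1647195, 33554571, 774841151, 20000000211, 570623341475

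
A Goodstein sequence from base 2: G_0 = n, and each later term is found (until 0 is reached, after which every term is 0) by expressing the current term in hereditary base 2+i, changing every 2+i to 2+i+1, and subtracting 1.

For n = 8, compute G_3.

step 0: 8 = 2^(2 + 1); sub 3 for 2: 3^(3 + 1); = 81; G_1 = 81−1 = 80
step 1: 80 = 2·3^3 + 2·3^2 + 2·3 + 2; sub 4 for 3: 2·4^4 + 2·4^2 + 2·4 + 2; = 554; G_2 = 554−1 = 553
step 2: 553 = 2·4^4 + 2·4^2 + 2·4 + 1; sub 5 for 4: 2·5^5 + 2·5^2 + 2·5 + 1; = 6311; G_3 = 6311−1 = 6310
step 3: 6310 = 2·5^5 + 2·5^2 + 2·5; sub 6 for 5: 2·6^6 + 2·6^2 + 2·6; = 93396; G_4 = 93396−1 = 93395

6310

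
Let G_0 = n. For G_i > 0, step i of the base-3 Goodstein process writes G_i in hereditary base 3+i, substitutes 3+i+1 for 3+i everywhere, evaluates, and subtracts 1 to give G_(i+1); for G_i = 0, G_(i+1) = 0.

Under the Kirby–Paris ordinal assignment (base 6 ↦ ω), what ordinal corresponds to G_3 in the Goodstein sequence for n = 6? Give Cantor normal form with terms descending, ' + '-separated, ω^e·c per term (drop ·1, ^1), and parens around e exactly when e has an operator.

ω + 1

G_0=6  [base 3] 2·3  →[3↦4]→  2·4 = 8  −1 ⇒ G_1=7
G_1=7  [base 4] 4 + 3  →[4↦5]→  5 + 3 = 8  −1 ⇒ G_2=7
G_2=7  [base 5] 5 + 2  →[5↦6]→  6 + 2 = 8  −1 ⇒ G_3=7
G_3=7  [base 6] 6 + 1  →[6↦7]→  7 + 1 = 8  −1 ⇒ G_4=7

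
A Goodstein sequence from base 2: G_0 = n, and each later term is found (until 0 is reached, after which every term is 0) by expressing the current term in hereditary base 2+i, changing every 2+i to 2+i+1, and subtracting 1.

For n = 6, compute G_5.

i=0: 6 = 2^2 + 2 (b=2); 2→3: 3^3 + 3 = 30; 30−1 = 29
i=1: 29 = 3^3 + 2 (b=3); 3→4: 4^4 + 2 = 258; 258−1 = 257
i=2: 257 = 4^4 + 1 (b=4); 4→5: 5^5 + 1 = 3126; 3126−1 = 3125
i=3: 3125 = 5^5 (b=5); 5→6: 6^6 = 46656; 46656−1 = 46655
i=4: 46655 = 5·6^5 + 5·6^4 + 5·6^3 + 5·6^2 + 5·6 + 5 (b=6); 6→7: 5·7^5 + 5·7^4 + 5·7^3 + 5·7^2 + 5·7 + 5 = 98040; 98040−1 = 98039
i=5: 98039 = 5·7^5 + 5·7^4 + 5·7^3 + 5·7^2 + 5·7 + 4 (b=7); 7→8: 5·8^5 + 5·8^4 + 5·8^3 + 5·8^2 + 5·8 + 4 = 187244; 187244−1 = 187243

98039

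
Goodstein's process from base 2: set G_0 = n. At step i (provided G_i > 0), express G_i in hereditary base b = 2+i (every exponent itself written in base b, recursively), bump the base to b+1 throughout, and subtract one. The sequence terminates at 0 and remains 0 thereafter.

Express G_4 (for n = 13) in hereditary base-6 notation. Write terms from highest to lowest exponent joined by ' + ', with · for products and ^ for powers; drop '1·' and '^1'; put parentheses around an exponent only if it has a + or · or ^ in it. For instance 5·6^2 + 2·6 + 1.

6^(6 + 1) + 3·6^3 + 3·6^2 + 3·6 + 1

step 0: 13 = 2^(2 + 1) + 2^2 + 1; sub 3 for 2: 3^(3 + 1) + 3^3 + 1; = 109; G_1 = 109−1 = 108
step 1: 108 = 3^(3 + 1) + 3^3; sub 4 for 3: 4^(4 + 1) + 4^4; = 1280; G_2 = 1280−1 = 1279
step 2: 1279 = 4^(4 + 1) + 3·4^3 + 3·4^2 + 3·4 + 3; sub 5 for 4: 5^(5 + 1) + 3·5^3 + 3·5^2 + 3·5 + 3; = 16093; G_3 = 16093−1 = 16092
step 3: 16092 = 5^(5 + 1) + 3·5^3 + 3·5^2 + 3·5 + 2; sub 6 for 5: 6^(6 + 1) + 3·6^3 + 3·6^2 + 3·6 + 2; = 280712; G_4 = 280712−1 = 280711
step 4: 280711 = 6^(6 + 1) + 3·6^3 + 3·6^2 + 3·6 + 1; sub 7 for 6: 7^(7 + 1) + 3·7^3 + 3·7^2 + 3·7 + 1; = 5765999; G_5 = 5765999−1 = 5765998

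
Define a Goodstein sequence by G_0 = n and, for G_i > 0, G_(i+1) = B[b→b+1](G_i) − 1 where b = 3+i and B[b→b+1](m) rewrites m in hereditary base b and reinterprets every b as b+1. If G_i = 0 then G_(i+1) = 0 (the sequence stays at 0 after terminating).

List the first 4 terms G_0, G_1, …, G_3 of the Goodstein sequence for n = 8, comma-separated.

G_0 = 8. HB_3(8) = 2·3 + 2. Bump = 10. G_1 = 9.
G_1 = 9. HB_4(9) = 2·4 + 1. Bump = 11. G_2 = 10.
G_2 = 10. HB_5(10) = 2·5. Bump = 12. G_3 = 11.

8, 9, 10, 11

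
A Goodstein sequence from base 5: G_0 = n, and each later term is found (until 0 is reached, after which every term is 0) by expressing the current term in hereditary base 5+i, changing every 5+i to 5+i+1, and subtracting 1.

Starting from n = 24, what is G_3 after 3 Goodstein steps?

i=0: 24 = 4·5 + 4 (b=5); 5→6: 4·6 + 4 = 28; 28−1 = 27
i=1: 27 = 4·6 + 3 (b=6); 6→7: 4·7 + 3 = 31; 31−1 = 30
i=2: 30 = 4·7 + 2 (b=7); 7→8: 4·8 + 2 = 34; 34−1 = 33
i=3: 33 = 4·8 + 1 (b=8); 8→9: 4·9 + 1 = 37; 37−1 = 36

33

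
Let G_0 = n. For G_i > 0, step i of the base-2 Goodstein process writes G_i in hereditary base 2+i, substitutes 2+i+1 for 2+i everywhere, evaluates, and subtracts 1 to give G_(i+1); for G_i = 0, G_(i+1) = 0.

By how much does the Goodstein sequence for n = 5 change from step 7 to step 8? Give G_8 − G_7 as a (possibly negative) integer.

871

5 —HB2→ 2^2 + 1 —bump→ 3^3 + 1 = 28 —(−1)→ 27
27 —HB3→ 3^3 —bump→ 4^4 = 256 —(−1)→ 255
255 —HB4→ 3·4^3 + 3·4^2 + 3·4 + 3 —bump→ 3·5^3 + 3·5^2 + 3·5 + 3 = 468 —(−1)→ 467
467 —HB5→ 3·5^3 + 3·5^2 + 3·5 + 2 —bump→ 3·6^3 + 3·6^2 + 3·6 + 2 = 776 —(−1)→ 775
775 —HB6→ 3·6^3 + 3·6^2 + 3·6 + 1 —bump→ 3·7^3 + 3·7^2 + 3·7 + 1 = 1198 —(−1)→ 1197
1197 —HB7→ 3·7^3 + 3·7^2 + 3·7 —bump→ 3·8^3 + 3·8^2 + 3·8 = 1752 —(−1)→ 1751
1751 —HB8→ 3·8^3 + 3·8^2 + 2·8 + 7 —bump→ 3·9^3 + 3·9^2 + 2·9 + 7 = 2455 —(−1)→ 2454
2454 —HB9→ 3·9^3 + 3·9^2 + 2·9 + 6 —bump→ 3·10^3 + 3·10^2 + 2·10 + 6 = 3326 —(−1)→ 3325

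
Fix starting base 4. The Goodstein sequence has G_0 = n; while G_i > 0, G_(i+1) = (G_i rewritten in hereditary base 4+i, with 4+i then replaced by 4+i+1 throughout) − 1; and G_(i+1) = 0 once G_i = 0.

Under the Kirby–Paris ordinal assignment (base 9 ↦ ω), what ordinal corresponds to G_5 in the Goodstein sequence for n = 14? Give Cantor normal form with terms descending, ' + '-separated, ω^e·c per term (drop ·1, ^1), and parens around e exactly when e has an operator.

14 —HB4→ 3·4 + 2 —bump→ 3·5 + 2 = 17 —(−1)→ 16
16 —HB5→ 3·5 + 1 —bump→ 3·6 + 1 = 19 —(−1)→ 18
18 —HB6→ 3·6 —bump→ 3·7 = 21 —(−1)→ 20
20 —HB7→ 2·7 + 6 —bump→ 2·8 + 6 = 22 —(−1)→ 21
21 —HB8→ 2·8 + 5 —bump→ 2·9 + 5 = 23 —(−1)→ 22
22 —HB9→ 2·9 + 4 —bump→ 2·10 + 4 = 24 —(−1)→ 23

ω·2 + 4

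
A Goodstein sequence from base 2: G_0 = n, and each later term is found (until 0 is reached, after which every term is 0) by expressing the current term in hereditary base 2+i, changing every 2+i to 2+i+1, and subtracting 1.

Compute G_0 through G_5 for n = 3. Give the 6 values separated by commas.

3 —HB2→ 2 + 1 —bump→ 3 + 1 = 4 —(−1)→ 3
3 —HB3→ 3 —bump→ 4 = 4 —(−1)→ 3
3 —HB4→ 3 —bump→ 3 = 3 —(−1)→ 2
2 —HB5→ 2 —bump→ 2 = 2 —(−1)→ 1
1 —HB6→ 1 —bump→ 1 = 1 —(−1)→ 0

3, 3, 3, 2, 1, 0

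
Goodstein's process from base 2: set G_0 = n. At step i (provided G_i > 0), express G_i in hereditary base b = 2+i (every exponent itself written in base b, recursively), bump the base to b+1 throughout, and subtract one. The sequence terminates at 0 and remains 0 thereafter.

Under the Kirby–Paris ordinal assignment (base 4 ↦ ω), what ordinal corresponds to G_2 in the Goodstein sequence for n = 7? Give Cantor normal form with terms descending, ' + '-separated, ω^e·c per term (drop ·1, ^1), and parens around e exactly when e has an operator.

(0) 7|_2 = 2^2 + 2 + 1 ↦ 3^3 + 3 + 1|_3 = 31 ⇒ 30
(1) 30|_3 = 3^3 + 3 ↦ 4^4 + 4|_4 = 260 ⇒ 259
(2) 259|_4 = 4^4 + 3 ↦ 5^5 + 3|_5 = 3128 ⇒ 3127

ω^ω + 3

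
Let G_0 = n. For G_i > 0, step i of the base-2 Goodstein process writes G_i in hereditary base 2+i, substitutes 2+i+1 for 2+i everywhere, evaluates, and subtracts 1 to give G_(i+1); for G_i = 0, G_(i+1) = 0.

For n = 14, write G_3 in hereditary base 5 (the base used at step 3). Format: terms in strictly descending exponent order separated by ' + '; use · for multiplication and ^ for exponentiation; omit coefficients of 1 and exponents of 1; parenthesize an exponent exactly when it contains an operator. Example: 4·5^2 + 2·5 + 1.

step 0: 14 = 2^(2 + 1) + 2^2 + 2; sub 3 for 2: 3^(3 + 1) + 3^3 + 3; = 111; G_1 = 111−1 = 110
step 1: 110 = 3^(3 + 1) + 3^3 + 2; sub 4 for 3: 4^(4 + 1) + 4^4 + 2; = 1282; G_2 = 1282−1 = 1281
step 2: 1281 = 4^(4 + 1) + 4^4 + 1; sub 5 for 4: 5^(5 + 1) + 5^5 + 1; = 18751; G_3 = 18751−1 = 18750
step 3: 18750 = 5^(5 + 1) + 5^5; sub 6 for 5: 6^(6 + 1) + 6^6; = 326592; G_4 = 326592−1 = 326591

5^(5 + 1) + 5^5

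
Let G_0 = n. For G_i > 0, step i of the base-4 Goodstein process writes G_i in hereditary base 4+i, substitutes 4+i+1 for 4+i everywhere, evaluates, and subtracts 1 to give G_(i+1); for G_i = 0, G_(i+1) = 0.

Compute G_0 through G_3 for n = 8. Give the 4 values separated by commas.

8, 9, 9, 9

8 —HB4→ 2·4 —bump→ 2·5 = 10 —(−1)→ 9
9 —HB5→ 5 + 4 —bump→ 6 + 4 = 10 —(−1)→ 9
9 —HB6→ 6 + 3 —bump→ 7 + 3 = 10 —(−1)→ 9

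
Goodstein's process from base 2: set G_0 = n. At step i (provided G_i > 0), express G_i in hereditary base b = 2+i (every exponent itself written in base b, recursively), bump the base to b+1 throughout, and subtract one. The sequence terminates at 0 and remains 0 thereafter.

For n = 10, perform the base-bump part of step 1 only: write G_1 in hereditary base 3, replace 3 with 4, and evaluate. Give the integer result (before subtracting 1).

1026

base 2: 10 = 2^(2 + 1) + 2; at 3: 3^(3 + 1) + 3 = 84; next = 83
base 3: 83 = 3^(3 + 1) + 2; at 4: 4^(4 + 1) + 2 = 1026; next = 1025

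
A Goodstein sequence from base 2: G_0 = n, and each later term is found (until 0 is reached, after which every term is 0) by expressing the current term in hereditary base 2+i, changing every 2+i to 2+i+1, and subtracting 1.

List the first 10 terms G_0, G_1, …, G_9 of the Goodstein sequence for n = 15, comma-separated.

(0) 15|_2 = 2^(2 + 1) + 2^2 + 2 + 1 ↦ 3^(3 + 1) + 3^3 + 3 + 1|_3 = 112 ⇒ 111
(1) 111|_3 = 3^(3 + 1) + 3^3 + 3 ↦ 4^(4 + 1) + 4^4 + 4|_4 = 1284 ⇒ 1283
(2) 1283|_4 = 4^(4 + 1) + 4^4 + 3 ↦ 5^(5 + 1) + 5^5 + 3|_5 = 18753 ⇒ 18752
(3) 18752|_5 = 5^(5 + 1) + 5^5 + 2 ↦ 6^(6 + 1) + 6^6 + 2|_6 = 326594 ⇒ 326593
(4) 326593|_6 = 6^(6 + 1) + 6^6 + 1 ↦ 7^(7 + 1) + 7^7 + 1|_7 = 6588345 ⇒ 6588344
(5) 6588344|_7 = 7^(7 + 1) + 7^7 ↦ 8^(8 + 1) + 8^8|_8 = 150994944 ⇒ 150994943
(6) 150994943|_8 = 8^(8 + 1) + 7·8^7 + 7·8^6 + 7·8^5 + 7·8^4 + 7·8^3 + 7·8^2 + 7·8 + 7 ↦ 9^(9 + 1) + 7·9^7 + 7·9^6 + 7·9^5 + 7·9^4 + 7·9^3 + 7·9^2 + 7·9 + 7|_9 = 3524450281 ⇒ 3524450280
(7) 3524450280|_9 = 9^(9 + 1) + 7·9^7 + 7·9^6 + 7·9^5 + 7·9^4 + 7·9^3 + 7·9^2 + 7·9 + 6 ↦ 10^(10 + 1) + 7·10^7 + 7·10^6 + 7·10^5 + 7·10^4 + 7·10^3 + 7·10^2 + 7·10 + 6|_10 = 100077777776 ⇒ 100077777775
(8) 100077777775|_10 = 10^(10 + 1) + 7·10^7 + 7·10^6 + 7·10^5 + 7·10^4 + 7·10^3 + 7·10^2 + 7·10 + 5 ↦ 11^(11 + 1) + 7·11^7 + 7·11^6 + 7·11^5 + 7·11^4 + 7·11^3 + 7·11^2 + 7·11 + 5|_11 = 3138578427935 ⇒ 3138578427934

15, 111, 1283, 18752, 326593, 6588344, 150994943, 3524450280, 100077777775, 3138578427934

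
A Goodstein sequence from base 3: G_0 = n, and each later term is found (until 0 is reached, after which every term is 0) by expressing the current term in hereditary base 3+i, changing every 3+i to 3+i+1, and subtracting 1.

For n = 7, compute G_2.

7 —HB3→ 2·3 + 1 —bump→ 2·4 + 1 = 9 —(−1)→ 8
8 —HB4→ 2·4 —bump→ 2·5 = 10 —(−1)→ 9
9 —HB5→ 5 + 4 —bump→ 6 + 4 = 10 —(−1)→ 9

9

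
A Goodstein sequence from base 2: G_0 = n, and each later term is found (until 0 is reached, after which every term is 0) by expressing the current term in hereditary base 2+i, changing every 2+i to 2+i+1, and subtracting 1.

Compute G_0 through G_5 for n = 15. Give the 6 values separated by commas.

G_0 = 15. HB_2(15) = 2^(2 + 1) + 2^2 + 2 + 1. Bump = 112. G_1 = 111.
G_1 = 111. HB_3(111) = 3^(3 + 1) + 3^3 + 3. Bump = 1284. G_2 = 1283.
G_2 = 1283. HB_4(1283) = 4^(4 + 1) + 4^4 + 3. Bump = 18753. G_3 = 18752.
G_3 = 18752. HB_5(18752) = 5^(5 + 1) + 5^5 + 2. Bump = 326594. G_4 = 326593.
G_4 = 326593. HB_6(326593) = 6^(6 + 1) + 6^6 + 1. Bump = 6588345. G_5 = 6588344.

15, 111, 1283, 18752, 326593, 6588344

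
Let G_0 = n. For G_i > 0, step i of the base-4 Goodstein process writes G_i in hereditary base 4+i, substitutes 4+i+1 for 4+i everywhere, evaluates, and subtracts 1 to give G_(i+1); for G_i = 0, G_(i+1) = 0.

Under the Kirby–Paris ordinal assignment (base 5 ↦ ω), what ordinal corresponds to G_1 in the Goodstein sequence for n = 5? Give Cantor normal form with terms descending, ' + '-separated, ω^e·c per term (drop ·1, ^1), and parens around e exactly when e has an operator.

G_0 = 5. HB_4(5) = 4 + 1. Bump = 6. G_1 = 5.
G_1 = 5. HB_5(5) = 5. Bump = 6. G_2 = 5.

ω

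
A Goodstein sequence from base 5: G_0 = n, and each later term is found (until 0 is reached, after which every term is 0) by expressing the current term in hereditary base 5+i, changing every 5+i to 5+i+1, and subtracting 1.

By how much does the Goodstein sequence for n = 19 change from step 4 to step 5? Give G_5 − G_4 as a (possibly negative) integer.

2

G_0 = 19. HB_5(19) = 3·5 + 4. Bump = 22. G_1 = 21.
G_1 = 21. HB_6(21) = 3·6 + 3. Bump = 24. G_2 = 23.
G_2 = 23. HB_7(23) = 3·7 + 2. Bump = 26. G_3 = 25.
G_3 = 25. HB_8(25) = 3·8 + 1. Bump = 28. G_4 = 27.
G_4 = 27. HB_9(27) = 3·9. Bump = 30. G_5 = 29.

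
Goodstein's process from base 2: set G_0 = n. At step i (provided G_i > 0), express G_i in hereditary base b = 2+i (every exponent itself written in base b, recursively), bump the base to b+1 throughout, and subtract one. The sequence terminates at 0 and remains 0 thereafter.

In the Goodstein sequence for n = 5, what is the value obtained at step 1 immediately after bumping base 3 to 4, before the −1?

256

G_0 = 5. HB_2(5) = 2^2 + 1. Bump = 28. G_1 = 27.
G_1 = 27. HB_3(27) = 3^3. Bump = 256. G_2 = 255.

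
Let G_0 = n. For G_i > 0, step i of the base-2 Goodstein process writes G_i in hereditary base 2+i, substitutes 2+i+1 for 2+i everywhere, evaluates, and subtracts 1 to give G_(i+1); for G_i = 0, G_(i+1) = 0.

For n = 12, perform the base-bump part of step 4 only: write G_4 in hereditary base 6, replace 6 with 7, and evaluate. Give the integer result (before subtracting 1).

5764911

step 0: 12 = 2^(2 + 1) + 2^2; sub 3 for 2: 3^(3 + 1) + 3^3; = 108; G_1 = 108−1 = 107
step 1: 107 = 3^(3 + 1) + 2·3^2 + 2·3 + 2; sub 4 for 3: 4^(4 + 1) + 2·4^2 + 2·4 + 2; = 1066; G_2 = 1066−1 = 1065
step 2: 1065 = 4^(4 + 1) + 2·4^2 + 2·4 + 1; sub 5 for 4: 5^(5 + 1) + 2·5^2 + 2·5 + 1; = 15686; G_3 = 15686−1 = 15685
step 3: 15685 = 5^(5 + 1) + 2·5^2 + 2·5; sub 6 for 5: 6^(6 + 1) + 2·6^2 + 2·6; = 280020; G_4 = 280020−1 = 280019
step 4: 280019 = 6^(6 + 1) + 2·6^2 + 6 + 5; sub 7 for 6: 7^(7 + 1) + 2·7^2 + 7 + 5; = 5764911; G_5 = 5764911−1 = 5764910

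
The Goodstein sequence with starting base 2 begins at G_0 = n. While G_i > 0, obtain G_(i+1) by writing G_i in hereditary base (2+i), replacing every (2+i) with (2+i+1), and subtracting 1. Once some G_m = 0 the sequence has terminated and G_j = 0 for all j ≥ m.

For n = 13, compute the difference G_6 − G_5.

[0] 13 ≡ 2^(2 + 1) + 2^2 + 1 (base 2). Lift 3: 109. −1: 108.
[1] 108 ≡ 3^(3 + 1) + 3^3 (base 3). Lift 4: 1280. −1: 1279.
[2] 1279 ≡ 4^(4 + 1) + 3·4^3 + 3·4^2 + 3·4 + 3 (base 4). Lift 5: 16093. −1: 16092.
[3] 16092 ≡ 5^(5 + 1) + 3·5^3 + 3·5^2 + 3·5 + 2 (base 5). Lift 6: 280712. −1: 280711.
[4] 280711 ≡ 6^(6 + 1) + 3·6^3 + 3·6^2 + 3·6 + 1 (base 6). Lift 7: 5765999. −1: 5765998.
[5] 5765998 ≡ 7^(7 + 1) + 3·7^3 + 3·7^2 + 3·7 (base 7). Lift 8: 134219480. −1: 134219479.

128453481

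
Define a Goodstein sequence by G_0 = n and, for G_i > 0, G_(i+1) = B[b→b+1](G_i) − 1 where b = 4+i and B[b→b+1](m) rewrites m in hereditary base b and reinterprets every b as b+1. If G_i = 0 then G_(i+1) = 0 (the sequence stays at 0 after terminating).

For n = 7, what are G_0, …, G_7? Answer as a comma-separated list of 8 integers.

7, 7, 7, 7, 7, 6, 5, 4

[0] 7 ≡ 4 + 3 (base 4). Lift 5: 8. −1: 7.
[1] 7 ≡ 5 + 2 (base 5). Lift 6: 8. −1: 7.
[2] 7 ≡ 6 + 1 (base 6). Lift 7: 8. −1: 7.
[3] 7 ≡ 7 (base 7). Lift 8: 8. −1: 7.
[4] 7 ≡ 7 (base 8). Lift 9: 7. −1: 6.
[5] 6 ≡ 6 (base 9). Lift 10: 6. −1: 5.
[6] 5 ≡ 5 (base 10). Lift 11: 5. −1: 4.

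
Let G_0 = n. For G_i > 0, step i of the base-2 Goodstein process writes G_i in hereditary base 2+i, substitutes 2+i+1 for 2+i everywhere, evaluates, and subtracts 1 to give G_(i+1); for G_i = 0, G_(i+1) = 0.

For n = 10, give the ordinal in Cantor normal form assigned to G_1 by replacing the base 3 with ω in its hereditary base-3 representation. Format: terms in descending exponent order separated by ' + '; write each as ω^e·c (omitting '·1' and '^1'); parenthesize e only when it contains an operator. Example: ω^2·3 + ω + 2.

ω^(ω + 1) + 2

step 0: 10 = 2^(2 + 1) + 2; sub 3 for 2: 3^(3 + 1) + 3; = 84; G_1 = 84−1 = 83
step 1: 83 = 3^(3 + 1) + 2; sub 4 for 3: 4^(4 + 1) + 2; = 1026; G_2 = 1026−1 = 1025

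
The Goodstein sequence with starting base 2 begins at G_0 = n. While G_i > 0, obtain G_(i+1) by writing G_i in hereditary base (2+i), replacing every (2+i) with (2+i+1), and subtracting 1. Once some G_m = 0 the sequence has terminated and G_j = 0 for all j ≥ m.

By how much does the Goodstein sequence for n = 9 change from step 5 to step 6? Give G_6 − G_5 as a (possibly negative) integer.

step 0: 9 = 2^(2 + 1) + 1; sub 3 for 2: 3^(3 + 1) + 1; = 82; G_1 = 82−1 = 81
step 1: 81 = 3^(3 + 1); sub 4 for 3: 4^(4 + 1); = 1024; G_2 = 1024−1 = 1023
step 2: 1023 = 3·4^4 + 3·4^3 + 3·4^2 + 3·4 + 3; sub 5 for 4: 3·5^5 + 3·5^3 + 3·5^2 + 3·5 + 3; = 9843; G_3 = 9843−1 = 9842
step 3: 9842 = 3·5^5 + 3·5^3 + 3·5^2 + 3·5 + 2; sub 6 for 5: 3·6^6 + 3·6^3 + 3·6^2 + 3·6 + 2; = 140744; G_4 = 140744−1 = 140743
step 4: 140743 = 3·6^6 + 3·6^3 + 3·6^2 + 3·6 + 1; sub 7 for 6: 3·7^7 + 3·7^3 + 3·7^2 + 3·7 + 1; = 2471827; G_5 = 2471827−1 = 2471826
step 5: 2471826 = 3·7^7 + 3·7^3 + 3·7^2 + 3·7; sub 8 for 7: 3·8^8 + 3·8^3 + 3·8^2 + 3·8; = 50333400; G_6 = 50333400−1 = 50333399

47861573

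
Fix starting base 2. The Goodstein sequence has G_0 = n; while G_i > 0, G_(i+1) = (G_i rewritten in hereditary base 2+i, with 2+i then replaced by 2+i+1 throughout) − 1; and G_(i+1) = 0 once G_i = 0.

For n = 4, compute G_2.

G_0 = 4. HB_2(4) = 2^2. Bump = 27. G_1 = 26.
G_1 = 26. HB_3(26) = 2·3^2 + 2·3 + 2. Bump = 42. G_2 = 41.

41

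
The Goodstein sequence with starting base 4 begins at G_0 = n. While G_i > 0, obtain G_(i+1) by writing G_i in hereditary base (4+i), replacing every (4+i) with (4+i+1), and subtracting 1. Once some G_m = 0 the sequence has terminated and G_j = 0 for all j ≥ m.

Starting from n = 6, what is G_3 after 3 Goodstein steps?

base 4: 6 = 4 + 2; at 5: 5 + 2 = 7; next = 6
base 5: 6 = 5 + 1; at 6: 6 + 1 = 7; next = 6
base 6: 6 = 6; at 7: 7 = 7; next = 6
base 7: 6 = 6; at 8: 6 = 6; next = 5

6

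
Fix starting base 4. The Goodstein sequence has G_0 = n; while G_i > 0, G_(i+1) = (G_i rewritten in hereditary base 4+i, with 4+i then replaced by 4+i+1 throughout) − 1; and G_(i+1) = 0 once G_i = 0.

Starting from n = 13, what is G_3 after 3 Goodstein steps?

18

G_0 = 13. HB_4(13) = 3·4 + 1. Bump = 16. G_1 = 15.
G_1 = 15. HB_5(15) = 3·5. Bump = 18. G_2 = 17.
G_2 = 17. HB_6(17) = 2·6 + 5. Bump = 19. G_3 = 18.
G_3 = 18. HB_7(18) = 2·7 + 4. Bump = 20. G_4 = 19.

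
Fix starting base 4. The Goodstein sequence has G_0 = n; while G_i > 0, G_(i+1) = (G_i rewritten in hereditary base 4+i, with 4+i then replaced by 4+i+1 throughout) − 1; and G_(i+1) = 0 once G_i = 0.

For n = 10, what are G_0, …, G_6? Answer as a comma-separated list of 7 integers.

10, 11, 12, 13, 13, 13, 13

i=0: 10 = 2·4 + 2 (b=4); 4→5: 2·5 + 2 = 12; 12−1 = 11
i=1: 11 = 2·5 + 1 (b=5); 5→6: 2·6 + 1 = 13; 13−1 = 12
i=2: 12 = 2·6 (b=6); 6→7: 2·7 = 14; 14−1 = 13
i=3: 13 = 7 + 6 (b=7); 7→8: 8 + 6 = 14; 14−1 = 13
i=4: 13 = 8 + 5 (b=8); 8→9: 9 + 5 = 14; 14−1 = 13
i=5: 13 = 9 + 4 (b=9); 9→10: 10 + 4 = 14; 14−1 = 13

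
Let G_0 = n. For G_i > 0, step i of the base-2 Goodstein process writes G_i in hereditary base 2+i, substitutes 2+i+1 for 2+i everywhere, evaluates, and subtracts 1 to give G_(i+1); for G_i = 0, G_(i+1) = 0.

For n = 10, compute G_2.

1025

[0] 10 ≡ 2^(2 + 1) + 2 (base 2). Lift 3: 84. −1: 83.
[1] 83 ≡ 3^(3 + 1) + 2 (base 3). Lift 4: 1026. −1: 1025.
[2] 1025 ≡ 4^(4 + 1) + 1 (base 4). Lift 5: 15626. −1: 15625.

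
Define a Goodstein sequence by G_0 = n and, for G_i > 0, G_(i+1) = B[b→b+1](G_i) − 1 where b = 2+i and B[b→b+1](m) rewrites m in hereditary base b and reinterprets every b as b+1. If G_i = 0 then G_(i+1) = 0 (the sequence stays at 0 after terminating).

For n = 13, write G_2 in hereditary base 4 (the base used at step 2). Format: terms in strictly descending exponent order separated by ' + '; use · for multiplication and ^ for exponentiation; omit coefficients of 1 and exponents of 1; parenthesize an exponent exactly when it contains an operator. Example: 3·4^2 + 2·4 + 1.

step 0: 13 = 2^(2 + 1) + 2^2 + 1; sub 3 for 2: 3^(3 + 1) + 3^3 + 1; = 109; G_1 = 109−1 = 108
step 1: 108 = 3^(3 + 1) + 3^3; sub 4 for 3: 4^(4 + 1) + 4^4; = 1280; G_2 = 1280−1 = 1279
step 2: 1279 = 4^(4 + 1) + 3·4^3 + 3·4^2 + 3·4 + 3; sub 5 for 4: 5^(5 + 1) + 3·5^3 + 3·5^2 + 3·5 + 3; = 16093; G_3 = 16093−1 = 16092

4^(4 + 1) + 3·4^3 + 3·4^2 + 3·4 + 3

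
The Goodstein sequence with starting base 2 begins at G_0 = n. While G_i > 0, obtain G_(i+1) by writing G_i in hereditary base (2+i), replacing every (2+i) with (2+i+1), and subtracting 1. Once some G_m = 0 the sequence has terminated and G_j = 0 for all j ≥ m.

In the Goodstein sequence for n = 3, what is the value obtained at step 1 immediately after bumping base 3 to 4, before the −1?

G_0=3  [base 2] 2 + 1  →[2↦3]→  3 + 1 = 4  −1 ⇒ G_1=3
G_1=3  [base 3] 3  →[3↦4]→  4 = 4  −1 ⇒ G_2=3

4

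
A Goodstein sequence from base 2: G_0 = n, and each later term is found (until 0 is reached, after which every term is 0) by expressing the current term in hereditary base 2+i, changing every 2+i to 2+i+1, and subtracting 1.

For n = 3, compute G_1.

G_0 = 3. HB_2(3) = 2 + 1. Bump = 4. G_1 = 3.
G_1 = 3. HB_3(3) = 3. Bump = 4. G_2 = 3.

3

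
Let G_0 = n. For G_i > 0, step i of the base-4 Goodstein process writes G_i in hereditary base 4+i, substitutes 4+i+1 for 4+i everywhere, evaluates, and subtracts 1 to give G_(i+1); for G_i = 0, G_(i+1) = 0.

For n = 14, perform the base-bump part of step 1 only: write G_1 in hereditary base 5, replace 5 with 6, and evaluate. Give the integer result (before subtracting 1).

step 0: 14 = 3·4 + 2; sub 5 for 4: 3·5 + 2; = 17; G_1 = 17−1 = 16
step 1: 16 = 3·5 + 1; sub 6 for 5: 3·6 + 1; = 19; G_2 = 19−1 = 18

19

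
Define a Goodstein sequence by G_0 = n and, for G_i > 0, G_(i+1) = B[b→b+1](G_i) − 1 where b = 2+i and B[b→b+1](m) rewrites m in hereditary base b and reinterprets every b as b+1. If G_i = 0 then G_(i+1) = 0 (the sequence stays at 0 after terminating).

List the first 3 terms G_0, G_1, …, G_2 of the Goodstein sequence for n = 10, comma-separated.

10 —HB2→ 2^(2 + 1) + 2 —bump→ 3^(3 + 1) + 3 = 84 —(−1)→ 83
83 —HB3→ 3^(3 + 1) + 2 —bump→ 4^(4 + 1) + 2 = 1026 —(−1)→ 1025

10, 83, 1025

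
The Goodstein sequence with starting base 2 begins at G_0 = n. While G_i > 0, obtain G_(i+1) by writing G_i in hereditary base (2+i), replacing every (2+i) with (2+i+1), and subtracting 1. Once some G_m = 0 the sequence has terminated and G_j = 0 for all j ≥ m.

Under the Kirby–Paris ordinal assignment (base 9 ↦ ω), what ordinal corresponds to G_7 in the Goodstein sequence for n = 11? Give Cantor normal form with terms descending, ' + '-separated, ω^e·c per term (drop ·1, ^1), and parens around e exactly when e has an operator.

ω^ω·7 + ω^7·7 + ω^6·7 + ω^5·7 + ω^4·7 + ω^3·7 + ω^2·7 + ω·7 + 6

11 —HB2→ 2^(2 + 1) + 2 + 1 —bump→ 3^(3 + 1) + 3 + 1 = 85 —(−1)→ 84
84 —HB3→ 3^(3 + 1) + 3 —bump→ 4^(4 + 1) + 4 = 1028 —(−1)→ 1027
1027 —HB4→ 4^(4 + 1) + 3 —bump→ 5^(5 + 1) + 3 = 15628 —(−1)→ 15627
15627 —HB5→ 5^(5 + 1) + 2 —bump→ 6^(6 + 1) + 2 = 279938 —(−1)→ 279937
279937 —HB6→ 6^(6 + 1) + 1 —bump→ 7^(7 + 1) + 1 = 5764802 —(−1)→ 5764801
5764801 —HB7→ 7^(7 + 1) —bump→ 8^(8 + 1) = 134217728 —(−1)→ 134217727
134217727 —HB8→ 7·8^8 + 7·8^7 + 7·8^6 + 7·8^5 + 7·8^4 + 7·8^3 + 7·8^2 + 7·8 + 7 —bump→ 7·9^9 + 7·9^7 + 7·9^6 + 7·9^5 + 7·9^4 + 7·9^3 + 7·9^2 + 7·9 + 7 = 2749609303 —(−1)→ 2749609302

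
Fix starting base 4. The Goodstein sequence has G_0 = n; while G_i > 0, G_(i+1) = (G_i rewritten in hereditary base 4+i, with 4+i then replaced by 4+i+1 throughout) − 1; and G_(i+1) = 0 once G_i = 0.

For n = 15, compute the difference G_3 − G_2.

2

step 0: 15 = 3·4 + 3; sub 5 for 4: 3·5 + 3; = 18; G_1 = 18−1 = 17
step 1: 17 = 3·5 + 2; sub 6 for 5: 3·6 + 2; = 20; G_2 = 20−1 = 19
step 2: 19 = 3·6 + 1; sub 7 for 6: 3·7 + 1; = 22; G_3 = 22−1 = 21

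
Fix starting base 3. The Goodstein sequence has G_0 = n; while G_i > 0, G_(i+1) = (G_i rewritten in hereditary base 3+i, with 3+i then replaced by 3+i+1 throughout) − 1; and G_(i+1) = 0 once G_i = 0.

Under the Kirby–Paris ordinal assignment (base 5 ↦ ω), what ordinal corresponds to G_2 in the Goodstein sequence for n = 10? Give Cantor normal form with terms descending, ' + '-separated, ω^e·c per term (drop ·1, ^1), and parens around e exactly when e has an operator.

ω·4 + 4

base 3: 10 = 3^2 + 1; at 4: 4^2 + 1 = 17; next = 16
base 4: 16 = 4^2; at 5: 5^2 = 25; next = 24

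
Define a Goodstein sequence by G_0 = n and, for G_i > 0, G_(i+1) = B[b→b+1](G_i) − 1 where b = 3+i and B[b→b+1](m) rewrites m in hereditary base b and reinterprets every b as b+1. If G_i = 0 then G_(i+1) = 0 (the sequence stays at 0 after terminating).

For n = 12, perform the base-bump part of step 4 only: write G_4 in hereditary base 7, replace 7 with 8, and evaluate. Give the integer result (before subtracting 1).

64

step 0: 12 = 3^2 + 3; sub 4 for 3: 4^2 + 4; = 20; G_1 = 20−1 = 19
step 1: 19 = 4^2 + 3; sub 5 for 4: 5^2 + 3; = 28; G_2 = 28−1 = 27
step 2: 27 = 5^2 + 2; sub 6 for 5: 6^2 + 2; = 38; G_3 = 38−1 = 37
step 3: 37 = 6^2 + 1; sub 7 for 6: 7^2 + 1; = 50; G_4 = 50−1 = 49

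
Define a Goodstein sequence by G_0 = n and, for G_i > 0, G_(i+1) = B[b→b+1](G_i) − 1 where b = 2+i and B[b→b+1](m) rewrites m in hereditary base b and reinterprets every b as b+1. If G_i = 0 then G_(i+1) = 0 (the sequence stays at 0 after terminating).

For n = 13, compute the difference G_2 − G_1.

[0] 13 ≡ 2^(2 + 1) + 2^2 + 1 (base 2). Lift 3: 109. −1: 108.
[1] 108 ≡ 3^(3 + 1) + 3^3 (base 3). Lift 4: 1280. −1: 1279.

1171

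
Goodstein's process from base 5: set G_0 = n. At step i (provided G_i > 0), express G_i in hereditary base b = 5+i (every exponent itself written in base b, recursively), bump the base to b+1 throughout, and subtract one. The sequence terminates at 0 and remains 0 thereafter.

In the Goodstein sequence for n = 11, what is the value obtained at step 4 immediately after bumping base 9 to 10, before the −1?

(0) 11|_5 = 2·5 + 1 ↦ 2·6 + 1|_6 = 13 ⇒ 12
(1) 12|_6 = 2·6 ↦ 2·7|_7 = 14 ⇒ 13
(2) 13|_7 = 7 + 6 ↦ 8 + 6|_8 = 14 ⇒ 13
(3) 13|_8 = 8 + 5 ↦ 9 + 5|_9 = 14 ⇒ 13
(4) 13|_9 = 9 + 4 ↦ 10 + 4|_10 = 14 ⇒ 13

14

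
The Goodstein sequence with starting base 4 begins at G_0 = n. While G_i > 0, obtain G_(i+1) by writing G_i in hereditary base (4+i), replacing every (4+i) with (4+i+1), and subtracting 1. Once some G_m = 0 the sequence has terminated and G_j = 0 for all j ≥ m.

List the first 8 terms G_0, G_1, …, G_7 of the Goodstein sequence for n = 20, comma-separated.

base 4: 20 = 4^2 + 4; at 5: 5^2 + 5 = 30; next = 29
base 5: 29 = 5^2 + 4; at 6: 6^2 + 4 = 40; next = 39
base 6: 39 = 6^2 + 3; at 7: 7^2 + 3 = 52; next = 51
base 7: 51 = 7^2 + 2; at 8: 8^2 + 2 = 66; next = 65
base 8: 65 = 8^2 + 1; at 9: 9^2 + 1 = 82; next = 81
base 9: 81 = 9^2; at 10: 10^2 = 100; next = 99
base 10: 99 = 9·10 + 9; at 11: 9·11 + 9 = 108; next = 107

20, 29, 39, 51, 65, 81, 99, 107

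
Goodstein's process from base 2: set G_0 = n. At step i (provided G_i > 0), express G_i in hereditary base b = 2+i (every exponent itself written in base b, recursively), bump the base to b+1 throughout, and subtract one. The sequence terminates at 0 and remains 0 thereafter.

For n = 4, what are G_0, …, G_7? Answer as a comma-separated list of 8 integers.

step 0: 4 = 2^2; sub 3 for 2: 3^3; = 27; G_1 = 27−1 = 26
step 1: 26 = 2·3^2 + 2·3 + 2; sub 4 for 3: 2·4^2 + 2·4 + 2; = 42; G_2 = 42−1 = 41
step 2: 41 = 2·4^2 + 2·4 + 1; sub 5 for 4: 2·5^2 + 2·5 + 1; = 61; G_3 = 61−1 = 60
step 3: 60 = 2·5^2 + 2·5; sub 6 for 5: 2·6^2 + 2·6; = 84; G_4 = 84−1 = 83
step 4: 83 = 2·6^2 + 6 + 5; sub 7 for 6: 2·7^2 + 7 + 5; = 110; G_5 = 110−1 = 109
step 5: 109 = 2·7^2 + 7 + 4; sub 8 for 7: 2·8^2 + 8 + 4; = 140; G_6 = 140−1 = 139
step 6: 139 = 2·8^2 + 8 + 3; sub 9 for 8: 2·9^2 + 9 + 3; = 174; G_7 = 174−1 = 173

4, 26, 41, 60, 83, 109, 139, 173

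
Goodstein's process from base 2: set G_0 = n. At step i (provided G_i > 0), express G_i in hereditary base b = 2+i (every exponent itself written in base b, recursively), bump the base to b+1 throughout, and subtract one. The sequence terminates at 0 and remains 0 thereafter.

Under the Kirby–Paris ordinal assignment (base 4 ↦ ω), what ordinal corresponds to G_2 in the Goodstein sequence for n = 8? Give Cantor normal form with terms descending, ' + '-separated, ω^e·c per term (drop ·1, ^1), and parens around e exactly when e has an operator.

i=0: 8 = 2^(2 + 1) (b=2); 2→3: 3^(3 + 1) = 81; 81−1 = 80
i=1: 80 = 2·3^3 + 2·3^2 + 2·3 + 2 (b=3); 3→4: 2·4^4 + 2·4^2 + 2·4 + 2 = 554; 554−1 = 553

ω^ω·2 + ω^2·2 + ω·2 + 1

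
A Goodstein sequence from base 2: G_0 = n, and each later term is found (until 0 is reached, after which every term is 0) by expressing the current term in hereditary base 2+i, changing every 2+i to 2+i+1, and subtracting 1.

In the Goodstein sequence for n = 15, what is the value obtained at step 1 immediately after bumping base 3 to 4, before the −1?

1284

G_0=15  [base 2] 2^(2 + 1) + 2^2 + 2 + 1  →[2↦3]→  3^(3 + 1) + 3^3 + 3 + 1 = 112  −1 ⇒ G_1=111
G_1=111  [base 3] 3^(3 + 1) + 3^3 + 3  →[3↦4]→  4^(4 + 1) + 4^4 + 4 = 1284  −1 ⇒ G_2=1283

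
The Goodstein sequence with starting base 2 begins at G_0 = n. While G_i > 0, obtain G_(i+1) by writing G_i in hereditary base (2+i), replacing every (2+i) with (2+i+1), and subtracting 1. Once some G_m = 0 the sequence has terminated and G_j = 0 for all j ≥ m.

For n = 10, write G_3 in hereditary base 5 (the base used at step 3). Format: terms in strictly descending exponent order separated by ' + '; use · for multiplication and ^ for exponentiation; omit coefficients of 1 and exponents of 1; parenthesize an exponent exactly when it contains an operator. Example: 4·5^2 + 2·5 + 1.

5^(5 + 1)

10 —HB2→ 2^(2 + 1) + 2 —bump→ 3^(3 + 1) + 3 = 84 —(−1)→ 83
83 —HB3→ 3^(3 + 1) + 2 —bump→ 4^(4 + 1) + 2 = 1026 —(−1)→ 1025
1025 —HB4→ 4^(4 + 1) + 1 —bump→ 5^(5 + 1) + 1 = 15626 —(−1)→ 15625
15625 —HB5→ 5^(5 + 1) —bump→ 6^(6 + 1) = 279936 —(−1)→ 279935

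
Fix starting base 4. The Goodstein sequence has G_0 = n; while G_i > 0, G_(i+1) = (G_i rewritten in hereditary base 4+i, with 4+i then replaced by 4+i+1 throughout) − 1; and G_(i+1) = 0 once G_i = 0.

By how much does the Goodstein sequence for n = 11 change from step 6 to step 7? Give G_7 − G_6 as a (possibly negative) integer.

i=0: 11 = 2·4 + 3 (b=4); 4→5: 2·5 + 3 = 13; 13−1 = 12
i=1: 12 = 2·5 + 2 (b=5); 5→6: 2·6 + 2 = 14; 14−1 = 13
i=2: 13 = 2·6 + 1 (b=6); 6→7: 2·7 + 1 = 15; 15−1 = 14
i=3: 14 = 2·7 (b=7); 7→8: 2·8 = 16; 16−1 = 15
i=4: 15 = 8 + 7 (b=8); 8→9: 9 + 7 = 16; 16−1 = 15
i=5: 15 = 9 + 6 (b=9); 9→10: 10 + 6 = 16; 16−1 = 15
i=6: 15 = 10 + 5 (b=10); 10→11: 11 + 5 = 16; 16−1 = 15

0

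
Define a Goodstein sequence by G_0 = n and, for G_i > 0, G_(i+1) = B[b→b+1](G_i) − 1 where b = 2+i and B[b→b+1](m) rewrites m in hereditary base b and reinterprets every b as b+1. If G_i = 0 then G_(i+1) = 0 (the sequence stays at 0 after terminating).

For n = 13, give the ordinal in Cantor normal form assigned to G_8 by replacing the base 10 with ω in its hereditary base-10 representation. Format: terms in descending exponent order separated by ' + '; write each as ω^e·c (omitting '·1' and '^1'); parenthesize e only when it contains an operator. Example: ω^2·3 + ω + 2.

ω^(ω + 1) + ω^3·3 + ω^2·3 + ω·2 + 5

step 0: 13 = 2^(2 + 1) + 2^2 + 1; sub 3 for 2: 3^(3 + 1) + 3^3 + 1; = 109; G_1 = 109−1 = 108
step 1: 108 = 3^(3 + 1) + 3^3; sub 4 for 3: 4^(4 + 1) + 4^4; = 1280; G_2 = 1280−1 = 1279
step 2: 1279 = 4^(4 + 1) + 3·4^3 + 3·4^2 + 3·4 + 3; sub 5 for 4: 5^(5 + 1) + 3·5^3 + 3·5^2 + 3·5 + 3; = 16093; G_3 = 16093−1 = 16092
step 3: 16092 = 5^(5 + 1) + 3·5^3 + 3·5^2 + 3·5 + 2; sub 6 for 5: 6^(6 + 1) + 3·6^3 + 3·6^2 + 3·6 + 2; = 280712; G_4 = 280712−1 = 280711
step 4: 280711 = 6^(6 + 1) + 3·6^3 + 3·6^2 + 3·6 + 1; sub 7 for 6: 7^(7 + 1) + 3·7^3 + 3·7^2 + 3·7 + 1; = 5765999; G_5 = 5765999−1 = 5765998
step 5: 5765998 = 7^(7 + 1) + 3·7^3 + 3·7^2 + 3·7; sub 8 for 7: 8^(8 + 1) + 3·8^3 + 3·8^2 + 3·8; = 134219480; G_6 = 134219480−1 = 134219479
step 6: 134219479 = 8^(8 + 1) + 3·8^3 + 3·8^2 + 2·8 + 7; sub 9 for 8: 9^(9 + 1) + 3·9^3 + 3·9^2 + 2·9 + 7; = 3486786856; G_7 = 3486786856−1 = 3486786855
step 7: 3486786855 = 9^(9 + 1) + 3·9^3 + 3·9^2 + 2·9 + 6; sub 10 for 9: 10^(10 + 1) + 3·10^3 + 3·10^2 + 2·10 + 6; = 100000003326; G_8 = 100000003326−1 = 100000003325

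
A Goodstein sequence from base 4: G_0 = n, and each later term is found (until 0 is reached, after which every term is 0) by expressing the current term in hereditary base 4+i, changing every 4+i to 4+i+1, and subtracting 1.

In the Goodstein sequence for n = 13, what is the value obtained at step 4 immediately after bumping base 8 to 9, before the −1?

21

(0) 13|_4 = 3·4 + 1 ↦ 3·5 + 1|_5 = 16 ⇒ 15
(1) 15|_5 = 3·5 ↦ 3·6|_6 = 18 ⇒ 17
(2) 17|_6 = 2·6 + 5 ↦ 2·7 + 5|_7 = 19 ⇒ 18
(3) 18|_7 = 2·7 + 4 ↦ 2·8 + 4|_8 = 20 ⇒ 19
(4) 19|_8 = 2·8 + 3 ↦ 2·9 + 3|_9 = 21 ⇒ 20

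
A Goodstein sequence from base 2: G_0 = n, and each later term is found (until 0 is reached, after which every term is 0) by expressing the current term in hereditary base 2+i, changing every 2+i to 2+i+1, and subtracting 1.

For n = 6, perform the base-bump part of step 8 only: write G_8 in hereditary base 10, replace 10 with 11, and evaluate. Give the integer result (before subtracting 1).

(0) 6|_2 = 2^2 + 2 ↦ 3^3 + 3|_3 = 30 ⇒ 29
(1) 29|_3 = 3^3 + 2 ↦ 4^4 + 2|_4 = 258 ⇒ 257
(2) 257|_4 = 4^4 + 1 ↦ 5^5 + 1|_5 = 3126 ⇒ 3125
(3) 3125|_5 = 5^5 ↦ 6^6|_6 = 46656 ⇒ 46655
(4) 46655|_6 = 5·6^5 + 5·6^4 + 5·6^3 + 5·6^2 + 5·6 + 5 ↦ 5·7^5 + 5·7^4 + 5·7^3 + 5·7^2 + 5·7 + 5|_7 = 98040 ⇒ 98039
(5) 98039|_7 = 5·7^5 + 5·7^4 + 5·7^3 + 5·7^2 + 5·7 + 4 ↦ 5·8^5 + 5·8^4 + 5·8^3 + 5·8^2 + 5·8 + 4|_8 = 187244 ⇒ 187243
(6) 187243|_8 = 5·8^5 + 5·8^4 + 5·8^3 + 5·8^2 + 5·8 + 3 ↦ 5·9^5 + 5·9^4 + 5·9^3 + 5·9^2 + 5·9 + 3|_9 = 332148 ⇒ 332147
(7) 332147|_9 = 5·9^5 + 5·9^4 + 5·9^3 + 5·9^2 + 5·9 + 2 ↦ 5·10^5 + 5·10^4 + 5·10^3 + 5·10^2 + 5·10 + 2|_10 = 555552 ⇒ 555551

885776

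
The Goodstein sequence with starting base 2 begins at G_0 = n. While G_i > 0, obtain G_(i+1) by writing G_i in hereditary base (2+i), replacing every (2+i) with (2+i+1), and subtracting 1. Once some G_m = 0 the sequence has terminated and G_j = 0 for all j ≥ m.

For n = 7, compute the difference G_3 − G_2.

2868

G_0 = 7. HB_2(7) = 2^2 + 2 + 1. Bump = 31. G_1 = 30.
G_1 = 30. HB_3(30) = 3^3 + 3. Bump = 260. G_2 = 259.
G_2 = 259. HB_4(259) = 4^4 + 3. Bump = 3128. G_3 = 3127.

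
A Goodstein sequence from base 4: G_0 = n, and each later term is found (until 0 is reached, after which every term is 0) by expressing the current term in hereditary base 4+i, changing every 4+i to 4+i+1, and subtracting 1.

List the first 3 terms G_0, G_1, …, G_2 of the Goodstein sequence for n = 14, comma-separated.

14, 16, 18

base 4: 14 = 3·4 + 2; at 5: 3·5 + 2 = 17; next = 16
base 5: 16 = 3·5 + 1; at 6: 3·6 + 1 = 19; next = 18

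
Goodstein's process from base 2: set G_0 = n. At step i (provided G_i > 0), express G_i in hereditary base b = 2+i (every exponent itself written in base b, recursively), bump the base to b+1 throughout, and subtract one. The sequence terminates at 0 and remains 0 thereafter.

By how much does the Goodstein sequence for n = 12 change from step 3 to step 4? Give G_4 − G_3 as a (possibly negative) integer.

G_0=12  [base 2] 2^(2 + 1) + 2^2  →[2↦3]→  3^(3 + 1) + 3^3 = 108  −1 ⇒ G_1=107
G_1=107  [base 3] 3^(3 + 1) + 2·3^2 + 2·3 + 2  →[3↦4]→  4^(4 + 1) + 2·4^2 + 2·4 + 2 = 1066  −1 ⇒ G_2=1065
G_2=1065  [base 4] 4^(4 + 1) + 2·4^2 + 2·4 + 1  →[4↦5]→  5^(5 + 1) + 2·5^2 + 2·5 + 1 = 15686  −1 ⇒ G_3=15685
G_3=15685  [base 5] 5^(5 + 1) + 2·5^2 + 2·5  →[5↦6]→  6^(6 + 1) + 2·6^2 + 2·6 = 280020  −1 ⇒ G_4=280019

264334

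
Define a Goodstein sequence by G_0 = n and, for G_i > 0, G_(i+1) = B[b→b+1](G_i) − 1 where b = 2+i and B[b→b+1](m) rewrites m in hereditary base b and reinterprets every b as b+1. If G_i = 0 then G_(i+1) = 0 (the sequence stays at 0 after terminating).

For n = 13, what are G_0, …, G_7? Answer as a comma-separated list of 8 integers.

base 2: 13 = 2^(2 + 1) + 2^2 + 1; at 3: 3^(3 + 1) + 3^3 + 1 = 109; next = 108
base 3: 108 = 3^(3 + 1) + 3^3; at 4: 4^(4 + 1) + 4^4 = 1280; next = 1279
base 4: 1279 = 4^(4 + 1) + 3·4^3 + 3·4^2 + 3·4 + 3; at 5: 5^(5 + 1) + 3·5^3 + 3·5^2 + 3·5 + 3 = 16093; next = 16092
base 5: 16092 = 5^(5 + 1) + 3·5^3 + 3·5^2 + 3·5 + 2; at 6: 6^(6 + 1) + 3·6^3 + 3·6^2 + 3·6 + 2 = 280712; next = 280711
base 6: 280711 = 6^(6 + 1) + 3·6^3 + 3·6^2 + 3·6 + 1; at 7: 7^(7 + 1) + 3·7^3 + 3·7^2 + 3·7 + 1 = 5765999; next = 5765998
base 7: 5765998 = 7^(7 + 1) + 3·7^3 + 3·7^2 + 3·7; at 8: 8^(8 + 1) + 3·8^3 + 3·8^2 + 3·8 = 134219480; next = 134219479
base 8: 134219479 = 8^(8 + 1) + 3·8^3 + 3·8^2 + 2·8 + 7; at 9: 9^(9 + 1) + 3·9^3 + 3·9^2 + 2·9 + 7 = 3486786856; next = 3486786855

13, 108, 1279, 16092, 280711, 5765998, 134219479, 3486786855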